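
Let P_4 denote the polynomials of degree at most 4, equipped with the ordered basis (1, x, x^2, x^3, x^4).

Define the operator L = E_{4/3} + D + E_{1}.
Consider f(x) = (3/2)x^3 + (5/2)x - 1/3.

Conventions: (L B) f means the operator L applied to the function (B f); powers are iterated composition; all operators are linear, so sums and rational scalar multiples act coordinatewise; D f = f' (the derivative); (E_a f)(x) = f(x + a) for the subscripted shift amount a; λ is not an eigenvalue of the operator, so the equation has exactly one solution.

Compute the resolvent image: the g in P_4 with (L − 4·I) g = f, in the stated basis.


write g with unknown coordinates in the stated basis and equate coefficients in (L − 4·I) g = f
solving from the highest basis element down gives g = -(3/4)x^3 - (15/4)x^2 - (135/8)x - 2479/72
check: L g = -(3/2)x^3 - 15x^2 - 65x - 2485/18
so L g − 4·g = (3/2)x^3 + (5/2)x - 1/3 = f ✓

g(x) = -(3/4)x^3 - (15/4)x^2 - (135/8)x - 2479/72


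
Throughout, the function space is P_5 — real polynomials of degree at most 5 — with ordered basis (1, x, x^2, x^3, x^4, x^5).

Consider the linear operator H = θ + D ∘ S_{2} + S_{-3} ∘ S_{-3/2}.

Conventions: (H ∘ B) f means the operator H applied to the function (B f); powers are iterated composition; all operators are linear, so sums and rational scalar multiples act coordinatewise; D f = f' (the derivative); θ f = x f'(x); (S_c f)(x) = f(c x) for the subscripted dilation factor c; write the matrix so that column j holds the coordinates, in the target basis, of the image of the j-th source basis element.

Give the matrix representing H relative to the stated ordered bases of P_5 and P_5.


image of 1: 1
image of x: (11/2)x + 2
image of x^2: (89/4)x^2 + 8x
image of x^3: (753/8)x^3 + 24x^2
image of x^4: (6625/16)x^4 + 64x^3
image of x^5: (59209/32)x^5 + 160x^4
each image's coordinates form column j of the matrix

the matrix is [[1, 2, 0, 0, 0, 0]; [0, 11/2, 8, 0, 0, 0]; [0, 0, 89/4, 24, 0, 0]; [0, 0, 0, 753/8, 64, 0]; [0, 0, 0, 0, 6625/16, 160]; [0, 0, 0, 0, 0, 59209/32]] (rows listed top to bottom)


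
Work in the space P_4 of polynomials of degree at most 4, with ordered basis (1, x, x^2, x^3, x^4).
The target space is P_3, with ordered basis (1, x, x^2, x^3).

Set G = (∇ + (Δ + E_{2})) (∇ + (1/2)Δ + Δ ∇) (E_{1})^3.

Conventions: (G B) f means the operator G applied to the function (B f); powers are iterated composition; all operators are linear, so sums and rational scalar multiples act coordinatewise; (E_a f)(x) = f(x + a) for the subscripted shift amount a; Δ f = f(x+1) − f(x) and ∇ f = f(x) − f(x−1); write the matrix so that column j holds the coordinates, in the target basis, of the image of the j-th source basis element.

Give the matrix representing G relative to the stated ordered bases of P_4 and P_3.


image of 1: 0
image of x: 3/2
image of x^2: 3x + 45/2
image of x^3: (9/2)x^2 + (135/2)x + 399/2
image of x^4: 6x^3 + 135x^2 + 798x + 2925/2
each image's coordinates form column j of the matrix

the matrix is [[0, 3/2, 45/2, 399/2, 2925/2]; [0, 0, 3, 135/2, 798]; [0, 0, 0, 9/2, 135]; [0, 0, 0, 0, 6]] (rows listed top to bottom)


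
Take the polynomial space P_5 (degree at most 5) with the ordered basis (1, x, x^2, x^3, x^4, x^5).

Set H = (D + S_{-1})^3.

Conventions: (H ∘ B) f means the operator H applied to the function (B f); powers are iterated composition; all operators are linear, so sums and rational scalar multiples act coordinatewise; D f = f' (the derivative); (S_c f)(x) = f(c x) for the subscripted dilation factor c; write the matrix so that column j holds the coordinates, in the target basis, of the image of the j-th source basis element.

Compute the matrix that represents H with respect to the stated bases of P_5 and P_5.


the matrix is [[1, 1, 2, 6, 0, 0]; [0, -1, 2, -6, 24, 0]; [0, 0, 1, 3, 12, 60]; [0, 0, 0, -1, 4, -20]; [0, 0, 0, 0, 1, 5]; [0, 0, 0, 0, 0, -1]] (rows listed top to bottom)

image of 1: 1
image of x: -x + 1
image of x^2: x^2 + 2x + 2
image of x^3: -x^3 + 3x^2 - 6x + 6
image of x^4: x^4 + 4x^3 + 12x^2 + 24x
image of x^5: -x^5 + 5x^4 - 20x^3 + 60x^2
each image's coordinates form column j of the matrix


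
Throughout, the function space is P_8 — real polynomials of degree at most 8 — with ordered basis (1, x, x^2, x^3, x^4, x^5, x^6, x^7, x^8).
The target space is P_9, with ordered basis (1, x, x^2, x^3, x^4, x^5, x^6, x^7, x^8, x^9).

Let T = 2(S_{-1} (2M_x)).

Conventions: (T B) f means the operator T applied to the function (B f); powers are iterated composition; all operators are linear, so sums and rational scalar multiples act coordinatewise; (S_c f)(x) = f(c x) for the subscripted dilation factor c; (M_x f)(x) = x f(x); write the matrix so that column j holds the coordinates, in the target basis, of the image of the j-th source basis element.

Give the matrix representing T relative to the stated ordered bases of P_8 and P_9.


image of 1: -4x
image of x: 4x^2
image of x^2: -4x^3
image of x^3: 4x^4
image of x^4: -4x^5
image of x^5: 4x^6
image of x^6: -4x^7
image of x^7: 4x^8
image of x^8: -4x^9
each image's coordinates form column j of the matrix

the matrix is [[0, 0, 0, 0, 0, 0, 0, 0, 0]; [-4, 0, 0, 0, 0, 0, 0, 0, 0]; [0, 4, 0, 0, 0, 0, 0, 0, 0]; [0, 0, -4, 0, 0, 0, 0, 0, 0]; [0, 0, 0, 4, 0, 0, 0, 0, 0]; [0, 0, 0, 0, -4, 0, 0, 0, 0]; [0, 0, 0, 0, 0, 4, 0, 0, 0]; [0, 0, 0, 0, 0, 0, -4, 0, 0]; [0, 0, 0, 0, 0, 0, 0, 4, 0]; [0, 0, 0, 0, 0, 0, 0, 0, -4]] (rows listed top to bottom)


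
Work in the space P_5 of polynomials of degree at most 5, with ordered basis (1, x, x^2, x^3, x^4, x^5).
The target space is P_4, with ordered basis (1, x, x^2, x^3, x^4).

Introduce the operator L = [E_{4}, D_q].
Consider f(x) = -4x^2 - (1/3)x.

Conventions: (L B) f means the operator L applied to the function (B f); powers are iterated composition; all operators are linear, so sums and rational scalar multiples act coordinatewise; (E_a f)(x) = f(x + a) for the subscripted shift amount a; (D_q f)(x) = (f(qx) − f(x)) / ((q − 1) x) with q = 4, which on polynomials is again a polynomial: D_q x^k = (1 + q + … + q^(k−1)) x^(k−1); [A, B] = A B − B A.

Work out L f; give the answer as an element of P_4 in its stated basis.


D_q f = -20x - 1/3
E_{4} D_q f = -20x - 241/3
E_{4} f = -4x^2 - (97/3)x - 196/3
D_q E_{4} f = -20x - 97/3
[E_{4}, D_q] f = -48

the result is g(x) = -48


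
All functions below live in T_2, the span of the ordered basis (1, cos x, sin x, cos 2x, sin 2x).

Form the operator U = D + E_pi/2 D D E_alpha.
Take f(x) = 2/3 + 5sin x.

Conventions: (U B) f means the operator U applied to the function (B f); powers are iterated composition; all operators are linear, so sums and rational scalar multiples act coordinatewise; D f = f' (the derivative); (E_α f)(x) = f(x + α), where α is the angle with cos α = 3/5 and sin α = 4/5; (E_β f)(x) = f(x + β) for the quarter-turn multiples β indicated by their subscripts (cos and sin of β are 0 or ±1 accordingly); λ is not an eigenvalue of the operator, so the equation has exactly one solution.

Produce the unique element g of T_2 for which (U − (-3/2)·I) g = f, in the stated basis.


the result is g(x) = 4/9 - (40/109)cos x + (230/109)sin x

write g with unknown coordinates in the stated basis and equate coefficients in (U − (-3/2)·I) g = f
solving from the highest basis element down gives g = 4/9 - (40/109)cos x + (230/109)sin x
check: U g = (60/109)cos x + (200/109)sin x
so U g − (-3/2)·g = 2/3 + 5sin x = f ✓


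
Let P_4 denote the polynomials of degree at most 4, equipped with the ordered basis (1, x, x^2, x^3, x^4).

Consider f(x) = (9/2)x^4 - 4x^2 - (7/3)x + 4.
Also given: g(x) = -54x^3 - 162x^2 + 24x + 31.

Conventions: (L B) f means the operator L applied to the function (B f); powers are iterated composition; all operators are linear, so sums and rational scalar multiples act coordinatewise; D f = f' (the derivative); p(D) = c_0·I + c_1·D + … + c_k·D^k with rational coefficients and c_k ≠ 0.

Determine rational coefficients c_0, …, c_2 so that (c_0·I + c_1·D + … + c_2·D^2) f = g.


c_0 = 0, c_1 = -3, c_2 = -3

D^0 f = (9/2)x^4 - 4x^2 - (7/3)x + 4
D^1 f = 18x^3 - 8x - 7/3
D^2 f = 54x^2 - 8
matching coefficients of g against c_0 f + c_1 Df + … from the top degree down determines the c_i
solution: c_0 = 0, c_1 = -3, c_2 = -3


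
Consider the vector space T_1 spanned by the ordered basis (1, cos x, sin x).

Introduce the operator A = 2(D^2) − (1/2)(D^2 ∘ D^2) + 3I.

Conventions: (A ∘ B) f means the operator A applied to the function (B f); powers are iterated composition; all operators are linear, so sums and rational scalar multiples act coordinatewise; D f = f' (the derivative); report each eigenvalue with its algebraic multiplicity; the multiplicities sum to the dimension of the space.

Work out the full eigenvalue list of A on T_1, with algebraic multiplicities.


image of 1: 3
image of cos x: (1/2)cos x
image of sin x: (1/2)sin x
the matrix is diagonal; its diagonal is (3, 1/2, 1/2)
for a triangular matrix the eigenvalues are the diagonal entries, with algebraic multiplicity their repetition count

λ = 1/2 (multiplicity 2), λ = 3 (multiplicity 1)


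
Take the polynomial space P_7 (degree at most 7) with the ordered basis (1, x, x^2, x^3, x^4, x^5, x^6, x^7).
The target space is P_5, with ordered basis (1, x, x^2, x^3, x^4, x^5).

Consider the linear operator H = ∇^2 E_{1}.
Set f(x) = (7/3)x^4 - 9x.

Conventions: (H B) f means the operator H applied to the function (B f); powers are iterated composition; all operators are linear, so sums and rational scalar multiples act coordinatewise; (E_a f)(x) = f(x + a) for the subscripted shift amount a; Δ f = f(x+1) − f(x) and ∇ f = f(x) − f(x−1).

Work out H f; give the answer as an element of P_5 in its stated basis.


E_{1} f = (7/3)x^4 + (28/3)x^3 + 14x^2 + (1/3)x - 20/3
∇ E_{1} f = (28/3)x^3 + 14x^2 + (28/3)x - 20/3
∇ ∇ E_{1} f = 28x^2 + 14/3

the image equals g(x) = 28x^2 + 14/3


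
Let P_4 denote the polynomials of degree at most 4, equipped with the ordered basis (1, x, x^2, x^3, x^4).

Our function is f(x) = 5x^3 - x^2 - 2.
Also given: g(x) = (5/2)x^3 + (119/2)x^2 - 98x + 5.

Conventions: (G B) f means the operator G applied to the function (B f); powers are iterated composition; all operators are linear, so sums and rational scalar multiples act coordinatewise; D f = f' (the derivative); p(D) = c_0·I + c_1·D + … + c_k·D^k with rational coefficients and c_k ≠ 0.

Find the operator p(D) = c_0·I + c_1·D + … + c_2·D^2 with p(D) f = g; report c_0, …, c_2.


D^0 f = 5x^3 - x^2 - 2
D^1 f = 15x^2 - 2x
D^2 f = 30x - 2
matching coefficients of g against c_0 f + c_1 Df + … from the top degree down determines the c_i
solution: c_0 = 1/2, c_1 = 4, c_2 = -3

p(D) = (1/2)·I + 4·D − 3·D^2, i.e. c_0 = 1/2, c_1 = 4, c_2 = -3


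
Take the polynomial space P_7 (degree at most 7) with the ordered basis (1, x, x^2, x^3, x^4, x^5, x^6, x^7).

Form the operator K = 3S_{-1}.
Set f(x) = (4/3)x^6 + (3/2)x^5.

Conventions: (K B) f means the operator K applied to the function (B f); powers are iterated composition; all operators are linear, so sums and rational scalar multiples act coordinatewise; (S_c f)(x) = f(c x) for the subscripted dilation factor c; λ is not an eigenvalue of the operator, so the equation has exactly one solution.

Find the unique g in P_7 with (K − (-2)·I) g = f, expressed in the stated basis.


g(x) = (4/15)x^6 - (3/2)x^5

write g with unknown coordinates in the stated basis and equate coefficients in (K − (-2)·I) g = f
solving from the highest basis element down gives g = (4/15)x^6 - (3/2)x^5
check: K g = (4/5)x^6 + (9/2)x^5
so K g − (-2)·g = (4/3)x^6 + (3/2)x^5 = f ✓


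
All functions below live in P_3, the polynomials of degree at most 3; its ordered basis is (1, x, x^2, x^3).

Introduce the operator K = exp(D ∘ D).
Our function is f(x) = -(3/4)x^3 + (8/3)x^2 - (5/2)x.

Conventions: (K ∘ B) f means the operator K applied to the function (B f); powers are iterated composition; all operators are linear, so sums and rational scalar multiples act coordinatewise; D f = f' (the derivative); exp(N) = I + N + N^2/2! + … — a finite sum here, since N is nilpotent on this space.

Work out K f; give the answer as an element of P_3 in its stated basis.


the image equals g(x) = -(3/4)x^3 + (8/3)x^2 - 7x + 16/3

order-1 term: -(9/2)x + 16/3
the series for exp(D ∘ D) f terminates at order 1
exp(D ∘ D) f = -(3/4)x^3 + (8/3)x^2 - 7x + 16/3


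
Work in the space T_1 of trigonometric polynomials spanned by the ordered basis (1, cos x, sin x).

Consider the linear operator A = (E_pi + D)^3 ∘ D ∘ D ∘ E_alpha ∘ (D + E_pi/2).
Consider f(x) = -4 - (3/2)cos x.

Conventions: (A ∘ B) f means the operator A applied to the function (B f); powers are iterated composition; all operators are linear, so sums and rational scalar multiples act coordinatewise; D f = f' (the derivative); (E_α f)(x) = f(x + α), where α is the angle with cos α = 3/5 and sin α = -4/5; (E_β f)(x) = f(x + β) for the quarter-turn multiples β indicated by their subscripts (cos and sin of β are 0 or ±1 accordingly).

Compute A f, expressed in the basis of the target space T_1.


D f = (3/2)sin x
E_pi/2 f = -4 + (3/2)sin x
(D + E_pi/2) f = -4 + 3sin x
E_alpha (D + E_pi/2) f = -4 - (12/5)cos x + (9/5)sin x
D E_alpha (D + E_pi/2) f = (9/5)cos x + (12/5)sin x
D D E_alpha (D + E_pi/2) f = (12/5)cos x - (9/5)sin x
E_pi (D ∘ D ∘ E_alpha ∘ (D + E_pi/2)) f = -(12/5)cos x + (9/5)sin x
D (D ∘ D ∘ E_alpha ∘ (D + E_pi/2)) f = -(9/5)cos x - (12/5)sin x
(E_pi + D) (D ∘ D ∘ E_alpha ∘ (D + E_pi/2)) f = -(21/5)cos x - (3/5)sin x
E_pi (E_pi + D) (D ∘ D ∘ E_alpha ∘ (D + E_pi/2)) f = (21/5)cos x + (3/5)sin x
D (E_pi + D) (D ∘ D ∘ E_alpha ∘ (D + E_pi/2)) f = -(3/5)cos x + (21/5)sin x
(E_pi + D) (E_pi + D) (D ∘ D ∘ E_alpha ∘ (D + E_pi/2)) f = (18/5)cos x + (24/5)sin x
E_pi (E_pi + D) (E_pi + D) (D ∘ D ∘ E_alpha ∘ (D + E_pi/2)) f = -(18/5)cos x - (24/5)sin x
D (E_pi + D) (E_pi + D) (D ∘ D ∘ E_alpha ∘ (D + E_pi/2)) f = (24/5)cos x - (18/5)sin x
(E_pi + D) (E_pi + D) (E_pi + D) (D ∘ D ∘ E_alpha ∘ (D + E_pi/2)) f = (6/5)cos x - (42/5)sin x

g(x) = (6/5)cos x - (42/5)sin x


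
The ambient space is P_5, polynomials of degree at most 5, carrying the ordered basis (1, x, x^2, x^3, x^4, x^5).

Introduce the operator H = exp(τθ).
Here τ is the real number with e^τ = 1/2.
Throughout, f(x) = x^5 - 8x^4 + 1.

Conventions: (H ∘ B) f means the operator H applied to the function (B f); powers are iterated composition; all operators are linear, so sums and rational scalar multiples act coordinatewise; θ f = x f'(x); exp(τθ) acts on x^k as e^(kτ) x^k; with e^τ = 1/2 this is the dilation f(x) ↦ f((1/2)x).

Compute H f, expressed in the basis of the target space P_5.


the image equals g(x) = (1/32)x^5 - (1/2)x^4 + 1

exp(τθ) x^k = e^(kτ) x^k; with e^τ = 1/2 this sends x^k to (1/2)^k x^k
x^4 ↦ 1/16 x^4
x^5 ↦ 1/32 x^5
applying this coordinatewise to f: exp(τθ) f = (1/32)x^5 - (1/2)x^4 + 1


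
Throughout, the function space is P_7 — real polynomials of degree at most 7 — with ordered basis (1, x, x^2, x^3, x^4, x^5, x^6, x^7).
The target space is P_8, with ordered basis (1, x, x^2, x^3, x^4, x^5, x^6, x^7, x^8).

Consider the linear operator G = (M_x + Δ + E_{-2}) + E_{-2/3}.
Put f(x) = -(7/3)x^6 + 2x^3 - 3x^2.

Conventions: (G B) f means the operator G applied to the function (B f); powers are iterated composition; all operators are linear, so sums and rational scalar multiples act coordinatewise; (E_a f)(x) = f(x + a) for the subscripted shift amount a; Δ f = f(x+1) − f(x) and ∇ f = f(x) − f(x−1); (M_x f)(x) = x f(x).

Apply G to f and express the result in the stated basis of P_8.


the image equals g(x) = -(7/3)x^7 - (14/3)x^6 + (70/3)x^5 - (1697/9)x^4 + (27661/81)x^3 - (50051/81)x^2 + (116278/243)x - 399778/2187

M_x f = -(7/3)x^7 + 2x^4 - 3x^3
Δ f = -14x^5 - 35x^4 - (140/3)x^3 - 29x^2 - 14x - 10/3
E_{-2} f = -(7/3)x^6 + 28x^5 - 140x^4 + (1126/3)x^3 - 575x^2 + 484x - 532/3
(M_x + Δ + E_{-2}) f = -(7/3)x^7 - (7/3)x^6 + 14x^5 - 173x^4 + (977/3)x^3 - 604x^2 + 470x - 542/3
E_{-2/3} f = -(7/3)x^6 + (28/3)x^5 - (140/9)x^4 + (1282/81)x^3 - (1127/81)x^2 + (2068/243)x - 4660/2187
((M_x + Δ + E_{-2}) + E_{-2/3}) f = -(7/3)x^7 - (14/3)x^6 + (70/3)x^5 - (1697/9)x^4 + (27661/81)x^3 - (50051/81)x^2 + (116278/243)x - 399778/2187


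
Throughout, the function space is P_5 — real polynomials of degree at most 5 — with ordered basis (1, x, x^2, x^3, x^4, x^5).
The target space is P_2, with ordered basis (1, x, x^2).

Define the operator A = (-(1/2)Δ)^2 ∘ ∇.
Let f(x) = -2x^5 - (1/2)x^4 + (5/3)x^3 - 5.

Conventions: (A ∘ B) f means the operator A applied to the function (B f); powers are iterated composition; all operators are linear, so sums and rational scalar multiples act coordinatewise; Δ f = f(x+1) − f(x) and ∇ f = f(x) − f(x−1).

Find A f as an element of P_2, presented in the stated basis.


∇ f = -10x^4 + 18x^3 - 12x^2 + 3x + 1/6
Δ ∇ f = -40x^3 - 6x^2 - 10x - 1
(-(1/2)Δ) ∇ f = 20x^3 + 3x^2 + 5x + 1/2
Δ (-(1/2)Δ) ∇ f = 60x^2 + 66x + 28
(-(1/2)Δ) (-(1/2)Δ) ∇ f = -30x^2 - 33x - 14

the result is g(x) = -30x^2 - 33x - 14


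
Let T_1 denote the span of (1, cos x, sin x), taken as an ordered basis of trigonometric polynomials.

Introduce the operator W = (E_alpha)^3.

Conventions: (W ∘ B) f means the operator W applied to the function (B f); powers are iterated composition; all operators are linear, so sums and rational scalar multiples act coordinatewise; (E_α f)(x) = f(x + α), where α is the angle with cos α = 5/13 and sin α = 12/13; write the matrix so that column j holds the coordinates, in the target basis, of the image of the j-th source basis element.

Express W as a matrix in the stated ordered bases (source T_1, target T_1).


image of 1: 1
image of cos x: -(2035/2197)cos x + (828/2197)sin x
image of sin x: -(828/2197)cos x - (2035/2197)sin x
each image's coordinates form column j of the matrix

the matrix is [[1, 0, 0]; [0, -2035/2197, -828/2197]; [0, 828/2197, -2035/2197]] (rows listed top to bottom)


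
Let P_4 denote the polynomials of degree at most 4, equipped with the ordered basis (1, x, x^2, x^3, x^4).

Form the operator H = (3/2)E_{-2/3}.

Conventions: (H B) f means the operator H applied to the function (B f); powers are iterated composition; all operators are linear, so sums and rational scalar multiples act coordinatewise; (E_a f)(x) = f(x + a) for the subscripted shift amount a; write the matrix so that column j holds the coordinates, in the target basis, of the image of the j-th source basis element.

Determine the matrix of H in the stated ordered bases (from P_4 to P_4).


the matrix is [[3/2, -1, 2/3, -4/9, 8/27]; [0, 3/2, -2, 2, -16/9]; [0, 0, 3/2, -3, 4]; [0, 0, 0, 3/2, -4]; [0, 0, 0, 0, 3/2]] (rows listed top to bottom)

image of 1: 3/2
image of x: (3/2)x - 1
image of x^2: (3/2)x^2 - 2x + 2/3
image of x^3: (3/2)x^3 - 3x^2 + 2x - 4/9
image of x^4: (3/2)x^4 - 4x^3 + 4x^2 - (16/9)x + 8/27
each image's coordinates form column j of the matrix


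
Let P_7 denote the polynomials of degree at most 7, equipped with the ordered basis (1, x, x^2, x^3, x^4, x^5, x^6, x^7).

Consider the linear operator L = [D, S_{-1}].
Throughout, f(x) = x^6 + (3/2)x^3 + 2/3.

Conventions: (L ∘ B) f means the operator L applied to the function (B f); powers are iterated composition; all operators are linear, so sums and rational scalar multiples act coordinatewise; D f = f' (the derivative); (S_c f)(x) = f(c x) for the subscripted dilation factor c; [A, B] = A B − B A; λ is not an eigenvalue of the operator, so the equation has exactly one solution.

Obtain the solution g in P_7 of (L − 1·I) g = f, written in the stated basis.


the image equals g(x) = -x^6 - 12x^5 + 120x^4 + (1917/2)x^3 - 5751x^2 - 23004x + 138022/3

write g with unknown coordinates in the stated basis and equate coefficients in (L − 1·I) g = f
solving from the highest basis element down gives g = -x^6 - 12x^5 + 120x^4 + (1917/2)x^3 - 5751x^2 - 23004x + 138022/3
check: L g = -12x^5 + 120x^4 + 960x^3 - 5751x^2 - 23004x + 46008
so L g − 1·g = x^6 + (3/2)x^3 + 2/3 = f ✓


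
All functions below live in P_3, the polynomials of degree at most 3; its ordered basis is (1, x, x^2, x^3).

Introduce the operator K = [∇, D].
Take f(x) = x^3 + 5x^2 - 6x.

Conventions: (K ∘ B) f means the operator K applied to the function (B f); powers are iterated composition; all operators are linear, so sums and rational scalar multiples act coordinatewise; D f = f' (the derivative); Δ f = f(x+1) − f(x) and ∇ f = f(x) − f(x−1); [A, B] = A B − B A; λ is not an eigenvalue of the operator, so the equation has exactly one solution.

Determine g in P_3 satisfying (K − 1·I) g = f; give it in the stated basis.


write g with unknown coordinates in the stated basis and equate coefficients in (K − 1·I) g = f
solving from the highest basis element down gives g = -x^3 - 5x^2 + 6x
check: K g = 0
so K g − 1·g = x^3 + 5x^2 - 6x = f ✓

the image equals g(x) = -x^3 - 5x^2 + 6x


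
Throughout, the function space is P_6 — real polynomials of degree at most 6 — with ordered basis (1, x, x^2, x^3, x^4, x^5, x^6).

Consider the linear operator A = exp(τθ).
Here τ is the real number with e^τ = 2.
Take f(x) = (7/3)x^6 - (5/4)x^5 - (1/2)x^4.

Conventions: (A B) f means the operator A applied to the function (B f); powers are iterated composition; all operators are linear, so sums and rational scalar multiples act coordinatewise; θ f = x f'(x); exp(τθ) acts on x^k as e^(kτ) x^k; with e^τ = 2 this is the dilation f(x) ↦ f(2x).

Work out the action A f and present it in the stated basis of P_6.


the image equals g(x) = (448/3)x^6 - 40x^5 - 8x^4

exp(τθ) x^k = e^(kτ) x^k; with e^τ = 2 this sends x^k to 2^k x^k
x^4 ↦ 16 x^4
x^5 ↦ 32 x^5
x^6 ↦ 64 x^6
applying this coordinatewise to f: exp(τθ) f = (448/3)x^6 - 40x^5 - 8x^4


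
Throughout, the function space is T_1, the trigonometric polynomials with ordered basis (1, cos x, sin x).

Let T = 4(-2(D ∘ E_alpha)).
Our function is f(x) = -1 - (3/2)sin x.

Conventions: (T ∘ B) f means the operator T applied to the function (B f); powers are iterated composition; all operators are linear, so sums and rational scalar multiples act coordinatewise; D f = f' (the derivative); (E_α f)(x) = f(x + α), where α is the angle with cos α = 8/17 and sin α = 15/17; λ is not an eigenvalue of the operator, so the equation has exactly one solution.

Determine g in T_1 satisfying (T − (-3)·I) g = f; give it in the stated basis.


the result is g(x) = -1/3 - (96/1961)cos x - (513/3922)sin x

write g with unknown coordinates in the stated basis and equate coefficients in (T − (-3)·I) g = f
solving from the highest basis element down gives g = -1/3 - (96/1961)cos x - (513/3922)sin x
check: T g = (288/1961)cos x - (2172/1961)sin x
so T g − (-3)·g = -1 - (3/2)sin x = f ✓


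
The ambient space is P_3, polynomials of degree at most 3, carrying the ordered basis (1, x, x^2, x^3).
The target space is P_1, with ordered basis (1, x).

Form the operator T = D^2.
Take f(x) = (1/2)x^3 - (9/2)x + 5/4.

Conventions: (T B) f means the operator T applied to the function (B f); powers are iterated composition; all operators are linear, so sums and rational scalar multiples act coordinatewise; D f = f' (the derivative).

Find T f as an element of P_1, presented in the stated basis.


D f = (3/2)x^2 - 9/2
D D f = 3x

g(x) = 3x


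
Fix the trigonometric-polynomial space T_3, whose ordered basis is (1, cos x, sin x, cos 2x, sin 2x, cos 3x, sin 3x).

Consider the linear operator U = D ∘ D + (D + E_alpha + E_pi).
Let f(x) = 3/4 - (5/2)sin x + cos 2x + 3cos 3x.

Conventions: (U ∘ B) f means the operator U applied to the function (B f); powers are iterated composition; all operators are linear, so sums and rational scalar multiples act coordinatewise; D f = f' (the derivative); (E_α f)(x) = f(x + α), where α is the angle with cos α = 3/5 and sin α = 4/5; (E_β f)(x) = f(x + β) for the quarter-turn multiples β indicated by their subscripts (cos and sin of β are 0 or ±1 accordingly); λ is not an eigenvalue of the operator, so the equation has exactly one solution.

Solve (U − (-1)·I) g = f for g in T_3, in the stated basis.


g(x) = 1/4 + (45/34)cos x + (5/17)sin x - (57/349)cos 2x + (74/349)sin 2x - (3726/13745)cos 3x + (1257/13745)sin 3x

write g with unknown coordinates in the stated basis and equate coefficients in (U − (-1)·I) g = f
solving from the highest basis element down gives g = 1/4 + (45/34)cos x + (5/17)sin x - (57/349)cos 2x + (74/349)sin 2x - (3726/13745)cos 3x + (1257/13745)sin 3x
check: U g = 1/2 - (45/34)cos x - (95/34)sin x + (406/349)cos 2x - (74/349)sin 2x + (44961/13745)cos 3x - (1257/13745)sin 3x
so U g − (-1)·g = 3/4 - (5/2)sin x + cos 2x + 3cos 3x = f ✓


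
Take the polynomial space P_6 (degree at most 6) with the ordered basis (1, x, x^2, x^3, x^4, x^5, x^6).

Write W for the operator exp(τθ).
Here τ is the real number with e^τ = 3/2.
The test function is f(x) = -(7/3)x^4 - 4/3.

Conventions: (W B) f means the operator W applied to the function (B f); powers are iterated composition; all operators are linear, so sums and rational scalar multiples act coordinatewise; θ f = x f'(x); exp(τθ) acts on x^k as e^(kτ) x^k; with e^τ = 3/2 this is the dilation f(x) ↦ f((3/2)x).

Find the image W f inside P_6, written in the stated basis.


the image equals g(x) = -(189/16)x^4 - 4/3

exp(τθ) x^k = e^(kτ) x^k; with e^τ = 3/2 this sends x^k to (3/2)^k x^k
x^4 ↦ 81/16 x^4
applying this coordinatewise to f: exp(τθ) f = -(189/16)x^4 - 4/3


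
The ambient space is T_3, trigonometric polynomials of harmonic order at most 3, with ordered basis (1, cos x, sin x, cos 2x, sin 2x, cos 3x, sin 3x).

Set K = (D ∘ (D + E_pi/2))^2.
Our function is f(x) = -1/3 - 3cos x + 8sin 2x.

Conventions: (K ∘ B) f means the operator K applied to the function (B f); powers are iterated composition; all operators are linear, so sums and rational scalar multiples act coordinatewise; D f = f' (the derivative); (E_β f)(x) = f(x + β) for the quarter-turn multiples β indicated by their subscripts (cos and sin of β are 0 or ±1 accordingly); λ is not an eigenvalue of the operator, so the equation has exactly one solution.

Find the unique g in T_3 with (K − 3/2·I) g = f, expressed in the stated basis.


the image equals g(x) = 2/9 - (6/5)cos x - (512/1465)cos 2x + (336/1465)sin 2x

write g with unknown coordinates in the stated basis and equate coefficients in (K − 3/2·I) g = f
solving from the highest basis element down gives g = 2/9 - (6/5)cos x - (512/1465)cos 2x + (336/1465)sin 2x
check: K g = -(24/5)cos x - (768/1465)cos 2x + (12224/1465)sin 2x
so K g − 3/2·g = -1/3 - 3cos x + 8sin 2x = f ✓


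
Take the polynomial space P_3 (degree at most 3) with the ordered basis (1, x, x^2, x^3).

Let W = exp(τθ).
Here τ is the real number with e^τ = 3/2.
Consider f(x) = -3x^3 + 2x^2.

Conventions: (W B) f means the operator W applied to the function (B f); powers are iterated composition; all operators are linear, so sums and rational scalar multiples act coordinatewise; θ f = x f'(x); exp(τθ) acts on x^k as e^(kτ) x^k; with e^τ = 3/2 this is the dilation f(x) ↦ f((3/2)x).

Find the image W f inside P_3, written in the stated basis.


the image equals g(x) = -(81/8)x^3 + (9/2)x^2

exp(τθ) x^k = e^(kτ) x^k; with e^τ = 3/2 this sends x^k to (3/2)^k x^k
x^2 ↦ 9/4 x^2
x^3 ↦ 27/8 x^3
applying this coordinatewise to f: exp(τθ) f = -(81/8)x^3 + (9/2)x^2


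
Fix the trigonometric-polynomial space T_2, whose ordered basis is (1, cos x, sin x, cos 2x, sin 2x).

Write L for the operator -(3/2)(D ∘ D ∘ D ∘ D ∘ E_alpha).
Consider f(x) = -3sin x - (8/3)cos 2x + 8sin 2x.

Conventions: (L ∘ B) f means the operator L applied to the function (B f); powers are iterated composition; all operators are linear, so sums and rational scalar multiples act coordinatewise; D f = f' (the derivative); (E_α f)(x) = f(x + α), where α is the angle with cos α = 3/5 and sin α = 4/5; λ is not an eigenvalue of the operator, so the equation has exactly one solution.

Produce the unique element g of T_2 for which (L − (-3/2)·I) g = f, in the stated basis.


the image equals g(x) = -2cos x - sin x + (16240/59841)cos 2x + (4240/19947)sin 2x

write g with unknown coordinates in the stated basis and equate coefficients in (L − (-3/2)·I) g = f
solving from the highest basis element down gives g = -2cos x - sin x + (16240/59841)cos 2x + (4240/19947)sin 2x
check: L g = 3cos x - (3/2)sin x - (61312/19947)cos 2x + (51072/6649)sin 2x
so L g − (-3/2)·g = -3sin x - (8/3)cos 2x + 8sin 2x = f ✓


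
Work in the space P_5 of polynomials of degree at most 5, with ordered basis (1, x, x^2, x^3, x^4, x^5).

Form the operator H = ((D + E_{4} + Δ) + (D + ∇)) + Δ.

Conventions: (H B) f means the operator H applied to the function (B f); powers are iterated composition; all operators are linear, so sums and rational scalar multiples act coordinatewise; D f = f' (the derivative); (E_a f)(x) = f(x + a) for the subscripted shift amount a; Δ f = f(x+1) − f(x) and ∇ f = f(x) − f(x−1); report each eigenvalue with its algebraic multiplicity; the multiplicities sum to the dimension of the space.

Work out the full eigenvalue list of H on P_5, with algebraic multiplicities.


λ = 1 (multiplicity 6)

image of 1: 1
image of x: x + 9
image of x^2: x^2 + 18x + 17
image of x^3: x^3 + 27x^2 + 51x + 67
image of x^4: x^4 + 36x^3 + 102x^2 + 268x + 257
image of x^5: x^5 + 45x^4 + 170x^3 + 670x^2 + 1285x + 1027
the matrix is upper triangular; its diagonal is (1, 1, 1, 1, 1, 1)
for a triangular matrix the eigenvalues are the diagonal entries, with algebraic multiplicity their repetition count


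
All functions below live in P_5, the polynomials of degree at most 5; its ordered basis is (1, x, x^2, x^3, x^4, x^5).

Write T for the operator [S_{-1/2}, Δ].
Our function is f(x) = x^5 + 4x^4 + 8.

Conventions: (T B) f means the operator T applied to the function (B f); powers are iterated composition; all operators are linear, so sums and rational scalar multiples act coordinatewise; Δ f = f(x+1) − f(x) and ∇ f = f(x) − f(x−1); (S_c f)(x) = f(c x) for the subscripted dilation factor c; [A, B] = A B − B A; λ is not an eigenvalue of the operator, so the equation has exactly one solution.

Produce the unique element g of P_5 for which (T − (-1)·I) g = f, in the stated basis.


write g with unknown coordinates in the stated basis and equate coefficients in (T − (-1)·I) g = f
solving from the highest basis element down gives g = x^5 + (113/32)x^4 + (459/128)x^3 - (11079/1024)x^2 - (3903/2048)x + 21703/2048
check: T g = (15/32)x^4 - (459/128)x^3 + (11079/1024)x^2 + (3903/2048)x - 5319/2048
so T g − (-1)·g = x^5 + 4x^4 + 8 = f ✓

g(x) = x^5 + (113/32)x^4 + (459/128)x^3 - (11079/1024)x^2 - (3903/2048)x + 21703/2048


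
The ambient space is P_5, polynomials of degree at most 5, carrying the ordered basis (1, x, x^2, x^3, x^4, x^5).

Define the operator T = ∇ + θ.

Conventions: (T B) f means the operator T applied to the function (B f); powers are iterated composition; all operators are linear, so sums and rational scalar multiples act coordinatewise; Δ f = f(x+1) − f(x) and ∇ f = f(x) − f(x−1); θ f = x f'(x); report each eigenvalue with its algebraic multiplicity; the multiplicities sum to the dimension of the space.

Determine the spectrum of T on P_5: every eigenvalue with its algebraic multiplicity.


image of 1: 0
image of x: x + 1
image of x^2: 2x^2 + 2x - 1
image of x^3: 3x^3 + 3x^2 - 3x + 1
image of x^4: 4x^4 + 4x^3 - 6x^2 + 4x - 1
image of x^5: 5x^5 + 5x^4 - 10x^3 + 10x^2 - 5x + 1
the matrix is upper triangular; its diagonal is (0, 1, 2, 3, 4, 5)
for a triangular matrix the eigenvalues are the diagonal entries, with algebraic multiplicity their repetition count

λ = 0 (multiplicity 1), λ = 1 (multiplicity 1), λ = 2 (multiplicity 1), λ = 3 (multiplicity 1), λ = 4 (multiplicity 1), λ = 5 (multiplicity 1)


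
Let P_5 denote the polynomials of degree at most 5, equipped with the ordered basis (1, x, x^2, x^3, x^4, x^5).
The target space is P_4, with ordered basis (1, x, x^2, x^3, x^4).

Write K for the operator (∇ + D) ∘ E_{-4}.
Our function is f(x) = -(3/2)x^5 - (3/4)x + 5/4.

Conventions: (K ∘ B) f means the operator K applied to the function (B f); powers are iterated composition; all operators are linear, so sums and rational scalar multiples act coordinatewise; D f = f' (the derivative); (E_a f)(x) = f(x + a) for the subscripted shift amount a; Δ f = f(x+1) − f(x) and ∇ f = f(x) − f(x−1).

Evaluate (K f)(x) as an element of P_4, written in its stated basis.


E_{-4} f = -(3/2)x^5 + 30x^4 - 240x^3 + 960x^2 - (7683/4)x + 6161/4
∇ E_{-4} f = -(15/2)x^4 + 135x^3 - 915x^2 + (5535/2)x - 12609/4
D E_{-4} f = -(15/2)x^4 + 120x^3 - 720x^2 + 1920x - 7683/4
(∇ + D) E_{-4} f = -15x^4 + 255x^3 - 1635x^2 + (9375/2)x - 5073

g(x) = -15x^4 + 255x^3 - 1635x^2 + (9375/2)x - 5073


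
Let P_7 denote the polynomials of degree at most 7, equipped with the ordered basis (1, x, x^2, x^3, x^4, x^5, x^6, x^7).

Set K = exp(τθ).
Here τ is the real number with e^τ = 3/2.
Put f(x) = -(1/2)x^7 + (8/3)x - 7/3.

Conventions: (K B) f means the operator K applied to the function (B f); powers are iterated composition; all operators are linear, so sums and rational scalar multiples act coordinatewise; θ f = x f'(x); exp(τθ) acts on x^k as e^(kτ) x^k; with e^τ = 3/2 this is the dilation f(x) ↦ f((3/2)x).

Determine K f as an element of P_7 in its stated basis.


the image equals g(x) = -(2187/256)x^7 + 4x - 7/3

exp(τθ) x^k = e^(kτ) x^k; with e^τ = 3/2 this sends x^k to (3/2)^k x^k
x ↦ 3/2 x
x^7 ↦ 2187/128 x^7
applying this coordinatewise to f: exp(τθ) f = -(2187/256)x^7 + 4x - 7/3


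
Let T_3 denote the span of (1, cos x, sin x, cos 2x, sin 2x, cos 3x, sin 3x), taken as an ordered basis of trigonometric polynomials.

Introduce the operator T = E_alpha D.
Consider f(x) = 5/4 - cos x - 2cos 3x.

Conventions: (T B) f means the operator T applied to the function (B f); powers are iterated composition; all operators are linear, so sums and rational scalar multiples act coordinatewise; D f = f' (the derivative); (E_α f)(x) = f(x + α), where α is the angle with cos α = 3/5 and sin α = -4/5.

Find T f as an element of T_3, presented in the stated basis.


D f = sin x + 6sin 3x
E_alpha D f = -(4/5)cos x + (3/5)sin x - (264/125)cos 3x - (702/125)sin 3x

the result is g(x) = -(4/5)cos x + (3/5)sin x - (264/125)cos 3x - (702/125)sin 3x


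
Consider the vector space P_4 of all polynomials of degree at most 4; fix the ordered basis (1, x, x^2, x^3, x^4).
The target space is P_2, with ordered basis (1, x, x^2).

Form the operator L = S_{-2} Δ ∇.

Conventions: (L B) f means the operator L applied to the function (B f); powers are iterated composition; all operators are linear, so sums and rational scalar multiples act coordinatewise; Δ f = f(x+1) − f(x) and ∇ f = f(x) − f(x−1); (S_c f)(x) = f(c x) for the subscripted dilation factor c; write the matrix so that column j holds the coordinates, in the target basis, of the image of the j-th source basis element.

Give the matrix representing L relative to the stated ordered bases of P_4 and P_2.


image of 1: 0
image of x: 0
image of x^2: 2
image of x^3: -12x
image of x^4: 48x^2 + 2
each image's coordinates form column j of the matrix

the matrix is [[0, 0, 2, 0, 2]; [0, 0, 0, -12, 0]; [0, 0, 0, 0, 48]] (rows listed top to bottom)


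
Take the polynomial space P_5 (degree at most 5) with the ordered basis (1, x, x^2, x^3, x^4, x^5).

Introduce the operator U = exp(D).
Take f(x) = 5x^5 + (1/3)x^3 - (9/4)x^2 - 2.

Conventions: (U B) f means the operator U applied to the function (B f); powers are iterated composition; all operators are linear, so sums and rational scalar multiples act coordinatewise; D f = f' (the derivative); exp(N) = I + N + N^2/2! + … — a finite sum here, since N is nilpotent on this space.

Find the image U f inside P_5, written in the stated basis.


g(x) = 5x^5 + 25x^4 + (151/3)x^3 + (195/4)x^2 + (43/2)x + 13/12

order-1 term: 25x^4 + x^2 - (9/2)x
order-2 term: 50x^3 + x - 9/4
order-3 term: 50x^2 + 1/3
order-4 term: 25x
order-5 term: 5
the series for exp(D) f terminates at order 5
exp(D) f = 5x^5 + 25x^4 + (151/3)x^3 + (195/4)x^2 + (43/2)x + 13/12


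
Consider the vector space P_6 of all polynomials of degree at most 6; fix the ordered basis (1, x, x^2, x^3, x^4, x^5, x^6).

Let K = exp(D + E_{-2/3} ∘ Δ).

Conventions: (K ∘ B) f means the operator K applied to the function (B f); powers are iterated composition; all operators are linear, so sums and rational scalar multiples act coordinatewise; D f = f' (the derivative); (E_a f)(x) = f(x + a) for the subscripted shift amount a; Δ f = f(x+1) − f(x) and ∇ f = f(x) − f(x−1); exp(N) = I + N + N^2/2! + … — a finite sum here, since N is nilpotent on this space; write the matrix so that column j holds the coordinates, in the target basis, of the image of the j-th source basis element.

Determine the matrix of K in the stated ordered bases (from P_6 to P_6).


the matrix is [[1, 2, 11/3, 19/3, 292/27, 1553/81, 2909/81]; [0, 1, 4, 11, 76/3, 1460/27, 3106/27]; [0, 0, 1, 6, 22, 190/3, 1460/9]; [0, 0, 0, 1, 8, 110/3, 380/3]; [0, 0, 0, 0, 1, 10, 55]; [0, 0, 0, 0, 0, 1, 12]; [0, 0, 0, 0, 0, 0, 1]] (rows listed top to bottom)

image of 1: 1
image of x: x + 2
image of x^2: x^2 + 4x + 11/3
image of x^3: x^3 + 6x^2 + 11x + 19/3
image of x^4: x^4 + 8x^3 + 22x^2 + (76/3)x + 292/27
image of x^5: x^5 + 10x^4 + (110/3)x^3 + (190/3)x^2 + (1460/27)x + 1553/81
image of x^6: x^6 + 12x^5 + 55x^4 + (380/3)x^3 + (1460/9)x^2 + (3106/27)x + 2909/81
each image's coordinates form column j of the matrix


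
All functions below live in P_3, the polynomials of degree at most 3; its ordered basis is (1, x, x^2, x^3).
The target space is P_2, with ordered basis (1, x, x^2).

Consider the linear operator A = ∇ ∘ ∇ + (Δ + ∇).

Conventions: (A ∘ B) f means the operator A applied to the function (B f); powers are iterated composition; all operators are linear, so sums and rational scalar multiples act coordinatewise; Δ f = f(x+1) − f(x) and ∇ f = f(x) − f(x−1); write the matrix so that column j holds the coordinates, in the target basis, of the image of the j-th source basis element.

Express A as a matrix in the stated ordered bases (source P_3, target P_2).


image of 1: 0
image of x: 2
image of x^2: 4x + 2
image of x^3: 6x^2 + 6x - 4
each image's coordinates form column j of the matrix

the matrix is [[0, 2, 2, -4]; [0, 0, 4, 6]; [0, 0, 0, 6]] (rows listed top to bottom)


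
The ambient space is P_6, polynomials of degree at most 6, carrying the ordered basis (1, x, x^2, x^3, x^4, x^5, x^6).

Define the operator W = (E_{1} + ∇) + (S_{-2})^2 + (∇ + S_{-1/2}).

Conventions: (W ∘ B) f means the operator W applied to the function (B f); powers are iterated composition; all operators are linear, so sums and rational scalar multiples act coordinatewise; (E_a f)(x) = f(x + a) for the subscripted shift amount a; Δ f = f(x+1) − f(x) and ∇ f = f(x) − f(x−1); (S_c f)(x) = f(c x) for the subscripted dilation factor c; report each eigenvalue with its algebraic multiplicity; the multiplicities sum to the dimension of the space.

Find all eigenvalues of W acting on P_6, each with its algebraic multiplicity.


image of 1: 3
image of x: (9/2)x + 3
image of x^2: (69/4)x^2 + 6x - 1
image of x^3: (519/8)x^3 + 9x^2 - 3x + 3
image of x^4: (4113/16)x^4 + 12x^3 - 6x^2 + 12x - 1
image of x^5: (32799/32)x^5 + 15x^4 - 10x^3 + 30x^2 - 5x + 3
image of x^6: (262209/64)x^6 + 18x^5 - 15x^4 + 60x^3 - 15x^2 + 18x - 1
the matrix is upper triangular; its diagonal is (3, 9/2, 69/4, 519/8, 4113/16, 32799/32, 262209/64)
for a triangular matrix the eigenvalues are the diagonal entries, with algebraic multiplicity their repetition count

λ = 3 (multiplicity 1), λ = 9/2 (multiplicity 1), λ = 69/4 (multiplicity 1), λ = 519/8 (multiplicity 1), λ = 4113/16 (multiplicity 1), λ = 32799/32 (multiplicity 1), λ = 262209/64 (multiplicity 1)
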